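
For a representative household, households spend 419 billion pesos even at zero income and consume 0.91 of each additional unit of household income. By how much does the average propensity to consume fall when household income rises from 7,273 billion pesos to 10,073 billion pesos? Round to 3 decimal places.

ΔAPC = 0.016

At Y = 7273: C = 419 + 0.91(7273) = 7037.43, APC = 7037.43/7273 = 0.9676
At Y = 10073: C = 9585.43, APC = 9585.43/10073 = 0.9516
Fall in APC = 0.9676 − 0.9516 = 0.016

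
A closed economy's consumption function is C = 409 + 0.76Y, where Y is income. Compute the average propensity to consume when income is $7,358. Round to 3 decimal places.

C = 409 + 0.76(7358) = 6001.08
APC = C/Y = 6001.08/7358 = 0.816

APC = 0.816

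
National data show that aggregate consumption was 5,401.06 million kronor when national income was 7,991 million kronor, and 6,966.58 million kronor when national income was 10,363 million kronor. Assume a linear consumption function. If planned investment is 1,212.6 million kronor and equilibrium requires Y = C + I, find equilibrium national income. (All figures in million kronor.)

Y = 3940

MPC = (6966.58 − 5401.06)/(10363 − 7991) = 1565.52/2372 = 0.66
a = 5401.06 − 0.66(7991) = 127
Equilibrium: Y = 127 + 0.66Y + 1212.6
0.34Y = 1339.6, so Y = 1339.6/0.34 = 3940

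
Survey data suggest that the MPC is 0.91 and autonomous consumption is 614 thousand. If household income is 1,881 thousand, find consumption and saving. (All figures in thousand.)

C = 614 + 0.91(1881) = 614 + 1711.71 = 2325.71
S = Y − C = 1881 − 2325.71 = -444.71

C = 2325.71; S = -444.71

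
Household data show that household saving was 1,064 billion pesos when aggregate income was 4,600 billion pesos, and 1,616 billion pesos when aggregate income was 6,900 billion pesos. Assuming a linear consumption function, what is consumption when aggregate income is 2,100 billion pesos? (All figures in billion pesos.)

MPS = ΔS/ΔY = (1616 − 1064)/(6900 − 4600) = 552/2300 = 0.24
MPC = 1 − MPS = 0.76
Autonomous saving = 1064 − 0.24(4600) = -40, so a = 40
C = 40 + 0.76(2100) = 40 + 1596 = 1636

C = 1636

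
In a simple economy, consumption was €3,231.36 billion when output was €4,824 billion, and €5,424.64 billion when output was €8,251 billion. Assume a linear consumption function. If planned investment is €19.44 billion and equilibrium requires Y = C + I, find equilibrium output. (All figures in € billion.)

Y = 454

MPC = (5424.64 − 3231.36)/(8251 − 4824) = 2193.28/3427 = 0.64
a = 3231.36 − 0.64(4824) = 144
Equilibrium: Y = 144 + 0.64Y + 19.44
0.36Y = 163.44, so Y = 163.44/0.36 = 454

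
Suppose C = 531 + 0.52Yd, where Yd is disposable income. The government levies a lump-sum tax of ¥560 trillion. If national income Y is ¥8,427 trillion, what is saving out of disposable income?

Yd = Y − T = 8427 − 560 = 7867
C = 531 + 0.52(7867) = 531 + 4090.84 = 4621.84
S = Yd − C = 7867 − 4621.84 = 3245.16

S = 3245.16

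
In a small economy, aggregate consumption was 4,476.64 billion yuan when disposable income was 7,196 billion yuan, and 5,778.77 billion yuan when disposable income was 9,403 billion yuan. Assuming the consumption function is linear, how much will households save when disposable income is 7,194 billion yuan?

MPC = (5778.77 − 4476.64)/(9403 − 7196) = 1302.13/2207 = 0.59
a = 4476.64 − 0.59(7196) = 4476.64 − 4245.64 = 231
C = 231 + 0.59(7194) = 4475.46
S = 7194 − 4475.46 = 2718.54

S = 2718.54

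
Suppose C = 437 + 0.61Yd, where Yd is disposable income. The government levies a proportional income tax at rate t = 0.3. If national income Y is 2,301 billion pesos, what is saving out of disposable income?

Yd = (1 − 0.3)(2301) = 0.7(2301) = 1610.7
C = 437 + 0.61(1610.7) = 437 + 982.527 = 1419.527
S = Yd − C = 1610.7 − 1419.527 = 191.173

S = 191.173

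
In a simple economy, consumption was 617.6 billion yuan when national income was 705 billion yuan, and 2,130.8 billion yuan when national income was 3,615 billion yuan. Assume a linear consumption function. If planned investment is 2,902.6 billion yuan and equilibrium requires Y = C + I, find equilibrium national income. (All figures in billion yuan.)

Y = 6570

MPC = (2130.8 − 617.6)/(3615 − 705) = 1513.2/2910 = 0.52
a = 617.6 − 0.52(705) = 251
Equilibrium: Y = 251 + 0.52Y + 2902.6
0.48Y = 3153.6, so Y = 3153.6/0.48 = 6570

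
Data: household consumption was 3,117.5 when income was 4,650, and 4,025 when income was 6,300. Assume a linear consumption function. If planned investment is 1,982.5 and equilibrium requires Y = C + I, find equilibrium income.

Y = 5650

MPC = (4025 − 3117.5)/(6300 − 4650) = 907.5/1650 = 0.55
a = 3117.5 − 0.55(4650) = 560
Equilibrium: Y = 560 + 0.55Y + 1982.5
0.45Y = 2542.5, so Y = 2542.5/0.45 = 5650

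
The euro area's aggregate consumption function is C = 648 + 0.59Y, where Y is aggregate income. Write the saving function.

S = Y − C = Y − (648 + 0.59Y) = -648 + (1 − 0.59)Y

S = -648 + 0.41Y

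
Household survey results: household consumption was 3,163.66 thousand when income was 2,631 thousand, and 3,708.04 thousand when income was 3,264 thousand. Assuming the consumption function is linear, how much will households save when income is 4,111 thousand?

MPC = (3708.04 − 3163.66)/(3264 − 2631) = 544.38/633 = 0.86
a = 3163.66 − 0.86(2631) = 3163.66 − 2262.66 = 901
C = 901 + 0.86(4111) = 4436.46
S = 4111 − 4436.46 = -325.46

S = -325.46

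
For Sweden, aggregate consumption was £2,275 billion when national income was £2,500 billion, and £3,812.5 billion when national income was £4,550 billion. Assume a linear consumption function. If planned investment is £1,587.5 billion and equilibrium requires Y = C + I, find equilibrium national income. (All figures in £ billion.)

MPC = (3812.5 − 2275)/(4550 − 2500) = 1537.5/2050 = 0.75
a = 2275 − 0.75(2500) = 400
Equilibrium: Y = 400 + 0.75Y + 1587.5
0.25Y = 1987.5, so Y = 1987.5/0.25 = 7950

Y = 7950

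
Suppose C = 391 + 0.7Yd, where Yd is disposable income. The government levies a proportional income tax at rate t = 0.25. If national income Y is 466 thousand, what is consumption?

Yd = (1 − 0.25)(466) = 0.75(466) = 349.5
C = 391 + 0.7(349.5) = 391 + 244.65 = 635.65

C = 635.65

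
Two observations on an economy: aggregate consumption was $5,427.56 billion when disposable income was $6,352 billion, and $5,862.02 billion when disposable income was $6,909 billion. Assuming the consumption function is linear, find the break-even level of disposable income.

MPC = (5862.02 − 5427.56)/(6909 − 6352) = 434.46/557 = 0.78
a = 5427.56 − 0.78(6352) = 5427.56 − 4954.56 = 473
Break-even: Y = a/(1−MPC) = 473/0.22 = 2150

Y = 2150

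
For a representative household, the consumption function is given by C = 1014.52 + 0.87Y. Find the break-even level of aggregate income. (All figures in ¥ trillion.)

At break-even, C = Y: 1014.52 + 0.87Y = Y
0.13Y = 1014.52, so Y = 1014.52/0.13 = 7804

Y = 7804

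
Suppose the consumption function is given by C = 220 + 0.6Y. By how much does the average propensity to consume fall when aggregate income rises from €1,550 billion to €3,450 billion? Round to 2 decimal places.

At Y = 1550: C = 220 + 0.6(1550) = 1150, APC = 1150/1550 = 0.742
At Y = 3450: C = 2290, APC = 2290/3450 = 0.664
Fall in APC = 0.742 − 0.664 = 0.078 ≈ 0.08

ΔAPC = 0.08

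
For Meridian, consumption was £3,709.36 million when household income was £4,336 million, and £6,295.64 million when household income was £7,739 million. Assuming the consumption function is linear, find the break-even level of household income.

Y = 1725

MPC = (6295.64 − 3709.36)/(7739 − 4336) = 2586.28/3403 = 0.76
a = 3709.36 − 0.76(4336) = 3709.36 − 3295.36 = 414
Break-even: Y = a/(1−MPC) = 414/0.24 = 1725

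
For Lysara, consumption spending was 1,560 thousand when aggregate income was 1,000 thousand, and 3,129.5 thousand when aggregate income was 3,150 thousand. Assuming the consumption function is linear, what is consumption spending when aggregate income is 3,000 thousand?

C = 3020

MPC = (3129.5 − 1560)/(3150 − 1000) = 1569.5/2150 = 0.73
a = 1560 − 0.73(1000) = 1560 − 730 = 830
C = 830 + 0.73(3000) = 830 + 2190 = 3020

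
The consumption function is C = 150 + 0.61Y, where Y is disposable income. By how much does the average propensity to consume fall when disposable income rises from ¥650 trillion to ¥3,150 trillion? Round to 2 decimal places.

At Y = 650: C = 150 + 0.61(650) = 546.5, APC = 546.5/650 = 0.841
At Y = 3150: C = 2071.5, APC = 2071.5/3150 = 0.658
Fall in APC = 0.841 − 0.658 = 0.183 ≈ 0.18

ΔAPC = 0.18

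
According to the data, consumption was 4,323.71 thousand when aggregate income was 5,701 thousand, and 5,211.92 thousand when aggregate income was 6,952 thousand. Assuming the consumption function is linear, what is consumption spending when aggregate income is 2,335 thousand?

C = 1933.85

MPC = (5211.92 − 4323.71)/(6952 − 5701) = 888.21/1251 = 0.71
a = 4323.71 − 0.71(5701) = 4323.71 − 4047.71 = 276
C = 276 + 0.71(2335) = 276 + 1657.85 = 1933.85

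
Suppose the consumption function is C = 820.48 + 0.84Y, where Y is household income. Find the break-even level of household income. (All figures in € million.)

Y = 5128

At break-even, C = Y: 820.48 + 0.84Y = Y
0.16Y = 820.48, so Y = 820.48/0.16 = 5128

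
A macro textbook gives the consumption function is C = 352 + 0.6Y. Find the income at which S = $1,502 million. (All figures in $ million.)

S = Y − C = -352 + 0.4Y
-352 + 0.4Y = 1502, so 0.4Y = 1854 and Y = 4635

Y = 4635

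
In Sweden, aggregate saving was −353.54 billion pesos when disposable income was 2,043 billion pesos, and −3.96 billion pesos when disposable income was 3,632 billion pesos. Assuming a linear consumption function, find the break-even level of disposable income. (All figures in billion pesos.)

MPS = ΔS/ΔY = (-3.96 − (-353.54))/(3632 − 2043) = 349.58/1589 = 0.22
MPC = 1 − MPS = 0.78
From S(2043) = -353.54: −a + 0.22(2043) = -353.54, so a = 449.46 − (-353.54) = 803
Break-even (S = 0): Y = a/MPS = 803/0.22 = 3650

Y = 3650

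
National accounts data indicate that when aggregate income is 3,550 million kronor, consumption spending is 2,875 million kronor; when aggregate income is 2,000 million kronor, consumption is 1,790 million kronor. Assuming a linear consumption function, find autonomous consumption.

MPC = ΔC/ΔY = (2875 − 1790)/(3550 − 2000) = 1085/1550 = 0.7
a = C − MPC·Y = 1790 − 0.7(2000) = 1790 − 1400 = 390

a = 390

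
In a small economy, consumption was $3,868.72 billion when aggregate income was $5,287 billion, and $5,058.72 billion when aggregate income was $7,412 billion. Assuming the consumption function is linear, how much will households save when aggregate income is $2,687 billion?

MPC = (5058.72 − 3868.72)/(7412 − 5287) = 1190/2125 = 0.56
a = 3868.72 − 0.56(5287) = 3868.72 − 2960.72 = 908
C = 908 + 0.56(2687) = 2412.72
S = 2687 − 2412.72 = 274.28

S = 274.28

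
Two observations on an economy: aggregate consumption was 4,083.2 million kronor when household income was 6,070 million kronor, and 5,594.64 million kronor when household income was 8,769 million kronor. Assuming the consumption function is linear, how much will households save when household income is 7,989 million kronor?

S = 2831.16

MPC = (5594.64 − 4083.2)/(8769 − 6070) = 1511.44/2699 = 0.56
a = 4083.2 − 0.56(6070) = 4083.2 − 3399.2 = 684
C = 684 + 0.56(7989) = 5157.84
S = 7989 − 5157.84 = 2831.16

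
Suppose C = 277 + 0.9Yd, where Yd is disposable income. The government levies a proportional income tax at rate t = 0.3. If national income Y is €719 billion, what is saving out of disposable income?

S = -226.67

Yd = (1 − 0.3)(719) = 0.7(719) = 503.3
C = 277 + 0.9(503.3) = 277 + 452.97 = 729.97
S = Yd − C = 503.3 − 729.97 = -226.67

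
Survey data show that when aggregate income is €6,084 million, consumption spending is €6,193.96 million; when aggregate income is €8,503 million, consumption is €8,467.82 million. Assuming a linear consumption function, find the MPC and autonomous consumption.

MPC = 0.94; a = 475

MPC = ΔC/ΔY = (8467.82 − 6193.96)/(8503 − 6084) = 2273.86/2419 = 0.94
a = C − MPC·Y = 6193.96 − 0.94(6084) = 6193.96 − 5718.96 = 475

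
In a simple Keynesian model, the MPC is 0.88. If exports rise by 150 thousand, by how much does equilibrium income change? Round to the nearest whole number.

ΔY ≈ 1250

The multiplier is 1/(1 − MPC) = 1/0.12.
ΔY = 150/0.12 = 1250.00 ≈ 1250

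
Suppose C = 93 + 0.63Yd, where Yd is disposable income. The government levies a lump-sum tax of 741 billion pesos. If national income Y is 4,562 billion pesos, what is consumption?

C = 2500.23

Yd = Y − T = 4562 − 741 = 3821
C = 93 + 0.63(3821) = 93 + 2407.23 = 2500.23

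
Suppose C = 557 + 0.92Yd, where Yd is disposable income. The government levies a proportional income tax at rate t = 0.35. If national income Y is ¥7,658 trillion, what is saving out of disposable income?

Yd = (1 − 0.35)(7658) = 0.65(7658) = 4977.7
C = 557 + 0.92(4977.7) = 557 + 4579.484 = 5136.484
S = Yd − C = 4977.7 − 5136.484 = -158.784

S = -158.784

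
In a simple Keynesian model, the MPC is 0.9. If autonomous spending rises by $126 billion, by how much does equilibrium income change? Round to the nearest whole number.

ΔY ≈ 1260

The multiplier is 1/(1 − MPC) = 1/0.1.
ΔY = 126/0.1 = 1260.00 ≈ 1260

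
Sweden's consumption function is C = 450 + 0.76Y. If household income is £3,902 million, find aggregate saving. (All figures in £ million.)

S = 486.48

C = 450 + 0.76(3902) = 450 + 2965.52 = 3415.52
S = Y − C = 3902 − 3415.52 = 486.48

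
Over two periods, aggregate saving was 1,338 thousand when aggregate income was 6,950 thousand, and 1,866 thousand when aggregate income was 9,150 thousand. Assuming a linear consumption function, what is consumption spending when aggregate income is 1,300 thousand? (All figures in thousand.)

MPS = ΔS/ΔY = (1866 − 1338)/(9150 − 6950) = 528/2200 = 0.24
MPC = 1 − MPS = 0.76
Autonomous saving = 1338 − 0.24(6950) = -330, so a = 330
C = 330 + 0.76(1300) = 330 + 988 = 1318

C = 1318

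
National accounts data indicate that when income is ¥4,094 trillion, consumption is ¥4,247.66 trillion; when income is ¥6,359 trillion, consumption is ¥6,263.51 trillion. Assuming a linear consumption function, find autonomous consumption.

MPC = ΔC/ΔY = (6263.51 − 4247.66)/(6359 − 4094) = 2015.85/2265 = 0.89
a = C − MPC·Y = 4247.66 − 0.89(4094) = 4247.66 − 3643.66 = 604

a = 604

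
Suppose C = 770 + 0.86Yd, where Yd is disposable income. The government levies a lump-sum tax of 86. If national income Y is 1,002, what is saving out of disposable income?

Yd = Y − T = 1002 − 86 = 916
C = 770 + 0.86(916) = 770 + 787.76 = 1557.76
S = Yd − C = 916 − 1557.76 = -641.76

S = -641.76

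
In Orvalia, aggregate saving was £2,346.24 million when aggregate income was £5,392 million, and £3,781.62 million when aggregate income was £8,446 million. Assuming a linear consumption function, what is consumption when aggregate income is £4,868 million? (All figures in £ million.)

C = 2768.04

MPS = ΔS/ΔY = (3781.62 − 2346.24)/(8446 − 5392) = 1435.38/3054 = 0.47
MPC = 1 − MPS = 0.53
Autonomous saving = 2346.24 − 0.47(5392) = -188, so a = 188
C = 188 + 0.53(4868) = 188 + 2580.04 = 2768.04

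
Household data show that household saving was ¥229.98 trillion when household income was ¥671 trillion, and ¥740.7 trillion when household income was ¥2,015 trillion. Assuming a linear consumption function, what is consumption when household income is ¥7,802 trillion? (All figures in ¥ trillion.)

C = 4862.24

MPS = ΔS/ΔY = (740.7 − 229.98)/(2015 − 671) = 510.72/1344 = 0.38
MPC = 1 − MPS = 0.62
Autonomous saving = 229.98 − 0.38(671) = -25, so a = 25
C = 25 + 0.62(7802) = 25 + 4837.24 = 4862.24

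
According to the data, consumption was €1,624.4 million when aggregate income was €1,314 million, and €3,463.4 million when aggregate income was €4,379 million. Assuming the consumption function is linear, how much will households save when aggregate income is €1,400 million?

MPC = (3463.4 − 1624.4)/(4379 − 1314) = 1839/3065 = 0.6
a = 1624.4 − 0.6(1314) = 1624.4 − 788.4 = 836
C = 836 + 0.6(1400) = 1676
S = 1400 − 1676 = -276

S = -276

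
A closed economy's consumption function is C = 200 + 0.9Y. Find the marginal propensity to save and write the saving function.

MPS = 0.1; S = -200 + 0.1Y

MPS = 1 − MPC = 1 − 0.9 = 0.1
S = Y − C = -200 + 0.1Y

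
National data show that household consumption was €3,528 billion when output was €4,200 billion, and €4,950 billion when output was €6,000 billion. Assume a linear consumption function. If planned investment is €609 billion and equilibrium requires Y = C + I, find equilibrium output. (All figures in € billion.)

Y = 3900

MPC = (4950 − 3528)/(6000 − 4200) = 1422/1800 = 0.79
a = 3528 − 0.79(4200) = 210
Equilibrium: Y = 210 + 0.79Y + 609
0.21Y = 819, so Y = 819/0.21 = 3900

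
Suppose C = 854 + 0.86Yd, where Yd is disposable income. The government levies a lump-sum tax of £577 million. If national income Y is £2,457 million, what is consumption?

C = 2470.8

Yd = Y − T = 2457 − 577 = 1880
C = 854 + 0.86(1880) = 854 + 1616.8 = 2470.8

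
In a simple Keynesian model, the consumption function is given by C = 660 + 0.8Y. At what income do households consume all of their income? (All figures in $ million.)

Y = 3300

At break-even, C = Y: 660 + 0.8Y = Y
0.2Y = 660, so Y = 660/0.2 = 3300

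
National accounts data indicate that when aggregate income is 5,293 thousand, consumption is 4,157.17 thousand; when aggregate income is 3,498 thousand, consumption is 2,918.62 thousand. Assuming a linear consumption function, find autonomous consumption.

a = 505

MPC = ΔC/ΔY = (4157.17 − 2918.62)/(5293 − 3498) = 1238.55/1795 = 0.69
a = C − MPC·Y = 2918.62 − 0.69(3498) = 2918.62 − 2413.62 = 505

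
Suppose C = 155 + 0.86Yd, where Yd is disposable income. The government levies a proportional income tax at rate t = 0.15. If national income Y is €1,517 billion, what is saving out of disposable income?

S = 25.523

Yd = (1 − 0.15)(1517) = 0.85(1517) = 1289.45
C = 155 + 0.86(1289.45) = 155 + 1108.927 = 1263.927
S = Yd − C = 1289.45 − 1263.927 = 25.523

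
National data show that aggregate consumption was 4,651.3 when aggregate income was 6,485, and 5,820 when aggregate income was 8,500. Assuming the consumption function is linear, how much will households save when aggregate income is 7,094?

MPC = (5820 − 4651.3)/(8500 − 6485) = 1168.7/2015 = 0.58
a = 4651.3 − 0.58(6485) = 4651.3 − 3761.3 = 890
C = 890 + 0.58(7094) = 5004.52
S = 7094 − 5004.52 = 2089.48

S = 2089.48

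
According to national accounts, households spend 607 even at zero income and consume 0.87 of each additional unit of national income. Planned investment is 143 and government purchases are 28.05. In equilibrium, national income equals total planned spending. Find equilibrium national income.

Y = C + I + G = 607 + 0.87Y + 143 + 28.05
Y − 0.87Y = 778.05
0.13Y = 778.05, so Y = 778.05/0.13 = 5985

Y = 5985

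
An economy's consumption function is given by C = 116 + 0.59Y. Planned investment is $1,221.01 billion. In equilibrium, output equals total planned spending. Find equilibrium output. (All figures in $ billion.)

Y = 3261

Y = C + I = 116 + 0.59Y + 1221.01
Y − 0.59Y = 1337.01
0.41Y = 1337.01, so Y = 1337.01/0.41 = 3261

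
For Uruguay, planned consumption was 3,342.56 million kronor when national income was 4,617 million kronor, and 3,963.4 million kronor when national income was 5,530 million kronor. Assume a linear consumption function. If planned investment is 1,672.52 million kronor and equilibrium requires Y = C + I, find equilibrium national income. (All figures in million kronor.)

MPC = (3963.4 − 3342.56)/(5530 − 4617) = 620.84/913 = 0.68
a = 3342.56 − 0.68(4617) = 203
Equilibrium: Y = 203 + 0.68Y + 1672.52
0.32Y = 1875.52, so Y = 1875.52/0.32 = 5861

Y = 5861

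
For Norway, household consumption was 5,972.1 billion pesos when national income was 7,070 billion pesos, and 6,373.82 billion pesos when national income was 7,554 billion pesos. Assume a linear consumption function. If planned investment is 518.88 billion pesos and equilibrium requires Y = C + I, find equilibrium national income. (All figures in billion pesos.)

Y = 3664

MPC = (6373.82 − 5972.1)/(7554 − 7070) = 401.72/484 = 0.83
a = 5972.1 − 0.83(7070) = 104
Equilibrium: Y = 104 + 0.83Y + 518.88
0.17Y = 622.88, so Y = 622.88/0.17 = 3664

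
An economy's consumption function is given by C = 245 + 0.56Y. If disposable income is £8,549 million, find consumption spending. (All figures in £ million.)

C = 5032.44

C = 245 + 0.56(8549) = 245 + 4787.44 = 5032.44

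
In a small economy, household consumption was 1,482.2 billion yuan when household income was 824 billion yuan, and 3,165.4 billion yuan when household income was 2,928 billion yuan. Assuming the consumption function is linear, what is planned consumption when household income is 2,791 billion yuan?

MPC = (3165.4 − 1482.2)/(2928 − 824) = 1683.2/2104 = 0.8
a = 1482.2 − 0.8(824) = 1482.2 − 659.2 = 823
C = 823 + 0.8(2791) = 823 + 2232.8 = 3055.8

C = 3055.8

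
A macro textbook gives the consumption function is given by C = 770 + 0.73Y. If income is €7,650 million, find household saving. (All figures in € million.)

S = 1295.5

C = 770 + 0.73(7650) = 770 + 5584.5 = 6354.5
S = Y − C = 7650 − 6354.5 = 1295.5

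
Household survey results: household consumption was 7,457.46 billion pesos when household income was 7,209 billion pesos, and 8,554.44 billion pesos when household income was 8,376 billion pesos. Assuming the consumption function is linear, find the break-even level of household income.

MPC = (8554.44 − 7457.46)/(8376 − 7209) = 1096.98/1167 = 0.94
a = 7457.46 − 0.94(7209) = 7457.46 − 6776.46 = 681
Break-even: Y = a/(1−MPC) = 681/0.06 = 11350

Y = 11350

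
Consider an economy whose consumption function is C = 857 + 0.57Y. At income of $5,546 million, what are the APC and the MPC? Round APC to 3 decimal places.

APC = 0.725; MPC = 0.57

MPC = 0.57 (the slope of the consumption function)
C = 857 + 0.57(5546) = 4018.22, so APC = 4018.22/5546 = 0.725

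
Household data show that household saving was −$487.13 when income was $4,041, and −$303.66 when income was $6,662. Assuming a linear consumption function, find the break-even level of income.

MPS = ΔS/ΔY = (-303.66 − (-487.13))/(6662 − 4041) = 183.47/2621 = 0.07
MPC = 1 − MPS = 0.93
From S(4041) = -487.13: −a + 0.07(4041) = -487.13, so a = 282.87 − (-487.13) = 770
Break-even (S = 0): Y = a/MPS = 770/0.07 = 11000

Y = 11000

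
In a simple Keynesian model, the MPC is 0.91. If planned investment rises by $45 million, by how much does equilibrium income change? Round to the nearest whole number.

The multiplier is 1/(1 − MPC) = 1/0.09.
ΔY = 45/0.09 = 500.00 ≈ 500

ΔY ≈ 500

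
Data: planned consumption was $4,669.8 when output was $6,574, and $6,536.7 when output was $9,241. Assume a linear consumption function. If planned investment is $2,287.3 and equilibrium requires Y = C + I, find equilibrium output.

MPC = (6536.7 − 4669.8)/(9241 − 6574) = 1866.9/2667 = 0.7
a = 4669.8 − 0.7(6574) = 68
Equilibrium: Y = 68 + 0.7Y + 2287.3
0.3Y = 2355.3, so Y = 2355.3/0.3 = 7851

Y = 7851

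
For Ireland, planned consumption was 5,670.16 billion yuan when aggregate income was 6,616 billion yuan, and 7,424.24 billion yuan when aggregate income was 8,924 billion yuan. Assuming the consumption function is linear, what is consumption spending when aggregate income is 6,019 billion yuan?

MPC = (7424.24 − 5670.16)/(8924 − 6616) = 1754.08/2308 = 0.76
a = 5670.16 − 0.76(6616) = 5670.16 − 5028.16 = 642
C = 642 + 0.76(6019) = 642 + 4574.44 = 5216.44

C = 5216.44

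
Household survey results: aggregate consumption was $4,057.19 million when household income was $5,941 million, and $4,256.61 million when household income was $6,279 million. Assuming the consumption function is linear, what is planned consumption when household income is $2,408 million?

MPC = (4256.61 − 4057.19)/(6279 − 5941) = 199.42/338 = 0.59
a = 4057.19 − 0.59(5941) = 4057.19 − 3505.19 = 552
C = 552 + 0.59(2408) = 552 + 1420.72 = 1972.72

C = 1972.72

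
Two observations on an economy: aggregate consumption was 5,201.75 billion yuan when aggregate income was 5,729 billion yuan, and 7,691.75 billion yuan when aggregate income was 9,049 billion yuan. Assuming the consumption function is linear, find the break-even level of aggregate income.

MPC = (7691.75 − 5201.75)/(9049 − 5729) = 2490/3320 = 0.75
a = 5201.75 − 0.75(5729) = 5201.75 − 4296.75 = 905
Break-even: Y = a/(1−MPC) = 905/0.25 = 3620

Y = 3620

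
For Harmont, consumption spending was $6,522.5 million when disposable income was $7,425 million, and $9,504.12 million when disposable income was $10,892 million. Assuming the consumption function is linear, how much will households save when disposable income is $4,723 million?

MPC = (9504.12 − 6522.5)/(10892 − 7425) = 2981.62/3467 = 0.86
a = 6522.5 − 0.86(7425) = 6522.5 − 6385.5 = 137
C = 137 + 0.86(4723) = 4198.78
S = 4723 − 4198.78 = 524.22

S = 524.22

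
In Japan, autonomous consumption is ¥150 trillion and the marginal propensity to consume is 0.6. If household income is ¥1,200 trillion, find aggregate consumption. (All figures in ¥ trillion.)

C = 150 + 0.6(1200) = 150 + 720 = 870

C = 870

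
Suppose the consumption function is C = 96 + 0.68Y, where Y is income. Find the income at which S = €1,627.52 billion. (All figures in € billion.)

S = Y − C = -96 + 0.32Y
-96 + 0.32Y = 1627.52, so 0.32Y = 1723.52 and Y = 5386

Y = 5386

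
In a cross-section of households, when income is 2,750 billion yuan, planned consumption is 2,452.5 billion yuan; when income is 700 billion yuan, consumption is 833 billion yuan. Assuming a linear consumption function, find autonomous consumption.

a = 280

MPC = ΔC/ΔY = (2452.5 − 833)/(2750 − 700) = 1619.5/2050 = 0.79
a = C − MPC·Y = 833 − 0.79(700) = 833 − 553 = 280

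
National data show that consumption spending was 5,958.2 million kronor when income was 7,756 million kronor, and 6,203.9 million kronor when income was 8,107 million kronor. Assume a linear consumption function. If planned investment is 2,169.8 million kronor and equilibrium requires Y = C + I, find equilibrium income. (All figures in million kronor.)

Y = 8996

MPC = (6203.9 − 5958.2)/(8107 − 7756) = 245.7/351 = 0.7
a = 5958.2 − 0.7(7756) = 529
Equilibrium: Y = 529 + 0.7Y + 2169.8
0.3Y = 2698.8, so Y = 2698.8/0.3 = 8996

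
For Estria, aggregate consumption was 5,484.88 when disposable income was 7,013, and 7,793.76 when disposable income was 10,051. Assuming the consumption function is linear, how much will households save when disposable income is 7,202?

MPC = (7793.76 − 5484.88)/(10051 − 7013) = 2308.88/3038 = 0.76
a = 5484.88 − 0.76(7013) = 5484.88 − 5329.88 = 155
C = 155 + 0.76(7202) = 5628.52
S = 7202 − 5628.52 = 1573.48

S = 1573.48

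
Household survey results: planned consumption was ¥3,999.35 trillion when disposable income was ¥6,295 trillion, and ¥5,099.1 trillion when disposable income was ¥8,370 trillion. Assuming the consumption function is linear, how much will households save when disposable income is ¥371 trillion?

MPC = (5099.1 − 3999.35)/(8370 − 6295) = 1099.75/2075 = 0.53
a = 3999.35 − 0.53(6295) = 3999.35 − 3336.35 = 663
C = 663 + 0.53(371) = 859.63
S = 371 − 859.63 = -488.63

S = -488.63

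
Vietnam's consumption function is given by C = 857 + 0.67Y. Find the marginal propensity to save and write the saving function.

MPS = 0.33; S = -857 + 0.33Y

MPS = 1 − MPC = 1 − 0.67 = 0.33
S = Y − C = -857 + 0.33Y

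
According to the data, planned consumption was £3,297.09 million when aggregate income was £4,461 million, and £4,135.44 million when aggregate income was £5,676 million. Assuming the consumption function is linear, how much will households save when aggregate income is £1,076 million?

S = 114.56

MPC = (4135.44 − 3297.09)/(5676 − 4461) = 838.35/1215 = 0.69
a = 3297.09 − 0.69(4461) = 3297.09 − 3078.09 = 219
C = 219 + 0.69(1076) = 961.44
S = 1076 − 961.44 = 114.56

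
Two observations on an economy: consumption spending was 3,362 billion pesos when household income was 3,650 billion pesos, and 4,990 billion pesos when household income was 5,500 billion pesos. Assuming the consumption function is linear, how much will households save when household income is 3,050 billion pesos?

S = 216

MPC = (4990 − 3362)/(5500 − 3650) = 1628/1850 = 0.88
a = 3362 − 0.88(3650) = 3362 − 3212 = 150
C = 150 + 0.88(3050) = 2834
S = 3050 − 2834 = 216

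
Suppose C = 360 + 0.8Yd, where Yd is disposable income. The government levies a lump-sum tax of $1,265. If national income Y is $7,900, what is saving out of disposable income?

Yd = Y − T = 7900 − 1265 = 6635
C = 360 + 0.8(6635) = 360 + 5308 = 5668
S = Yd − C = 6635 − 5668 = 967

S = 967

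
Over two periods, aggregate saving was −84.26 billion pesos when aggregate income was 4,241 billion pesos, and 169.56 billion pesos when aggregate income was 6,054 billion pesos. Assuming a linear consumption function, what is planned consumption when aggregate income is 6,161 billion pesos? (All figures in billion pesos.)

C = 5976.46

MPS = ΔS/ΔY = (169.56 − (-84.26))/(6054 − 4241) = 253.82/1813 = 0.14
MPC = 1 − MPS = 0.86
Autonomous saving = -84.26 − 0.14(4241) = -678, so a = 678
C = 678 + 0.86(6161) = 678 + 5298.46 = 5976.46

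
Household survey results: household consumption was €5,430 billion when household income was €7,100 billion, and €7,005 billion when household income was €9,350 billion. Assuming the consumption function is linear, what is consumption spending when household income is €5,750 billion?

C = 4485

MPC = (7005 − 5430)/(9350 − 7100) = 1575/2250 = 0.7
a = 5430 − 0.7(7100) = 5430 − 4970 = 460
C = 460 + 0.7(5750) = 460 + 4025 = 4485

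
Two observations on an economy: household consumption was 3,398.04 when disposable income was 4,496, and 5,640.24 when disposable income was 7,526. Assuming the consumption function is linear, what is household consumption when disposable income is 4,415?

C = 3338.1

MPC = (5640.24 − 3398.04)/(7526 − 4496) = 2242.2/3030 = 0.74
a = 3398.04 − 0.74(4496) = 3398.04 − 3327.04 = 71
C = 71 + 0.74(4415) = 71 + 3267.1 = 3338.1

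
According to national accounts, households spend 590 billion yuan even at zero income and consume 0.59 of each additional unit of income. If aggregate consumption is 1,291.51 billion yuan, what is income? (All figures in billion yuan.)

Y = 1189

590 + 0.59Y = 1291.51
0.59Y = 701.51, so Y = 701.51/0.59 = 1189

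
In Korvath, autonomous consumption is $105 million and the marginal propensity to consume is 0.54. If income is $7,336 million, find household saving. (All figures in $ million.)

S = 3269.56

C = 105 + 0.54(7336) = 105 + 3961.44 = 4066.44
S = Y − C = 7336 − 4066.44 = 3269.56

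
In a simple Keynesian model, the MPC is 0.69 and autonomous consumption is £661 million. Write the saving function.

S = -661 + 0.31Y

S = Y − C = Y − (661 + 0.69Y) = -661 + (1 − 0.69)Y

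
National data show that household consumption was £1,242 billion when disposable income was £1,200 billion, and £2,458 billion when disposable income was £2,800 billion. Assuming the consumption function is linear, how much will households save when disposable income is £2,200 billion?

S = 198

MPC = (2458 − 1242)/(2800 − 1200) = 1216/1600 = 0.76
a = 1242 − 0.76(1200) = 1242 − 912 = 330
C = 330 + 0.76(2200) = 2002
S = 2200 − 2002 = 198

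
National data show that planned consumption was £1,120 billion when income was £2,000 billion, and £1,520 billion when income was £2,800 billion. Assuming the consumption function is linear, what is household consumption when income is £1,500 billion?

C = 870

MPC = (1520 − 1120)/(2800 − 2000) = 400/800 = 0.5
a = 1120 − 0.5(2000) = 1120 − 1000 = 120
C = 120 + 0.5(1500) = 120 + 750 = 870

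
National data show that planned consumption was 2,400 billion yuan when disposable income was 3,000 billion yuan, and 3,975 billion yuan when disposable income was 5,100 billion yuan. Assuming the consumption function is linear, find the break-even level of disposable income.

Y = 600

MPC = (3975 − 2400)/(5100 − 3000) = 1575/2100 = 0.75
a = 2400 − 0.75(3000) = 2400 − 2250 = 150
Break-even: Y = a/(1−MPC) = 150/0.25 = 600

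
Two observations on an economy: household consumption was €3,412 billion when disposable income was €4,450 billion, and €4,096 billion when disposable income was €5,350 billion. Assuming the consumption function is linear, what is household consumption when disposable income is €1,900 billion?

MPC = (4096 − 3412)/(5350 − 4450) = 684/900 = 0.76
a = 3412 − 0.76(4450) = 3412 − 3382 = 30
C = 30 + 0.76(1900) = 30 + 1444 = 1474

C = 1474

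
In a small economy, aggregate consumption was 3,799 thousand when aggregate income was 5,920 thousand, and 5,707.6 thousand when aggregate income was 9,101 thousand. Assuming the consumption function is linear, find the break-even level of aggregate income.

MPC = (5707.6 − 3799)/(9101 − 5920) = 1908.6/3181 = 0.6
a = 3799 − 0.6(5920) = 3799 − 3552 = 247
Break-even: Y = a/(1−MPC) = 247/0.4 = 617.5

Y = 617.5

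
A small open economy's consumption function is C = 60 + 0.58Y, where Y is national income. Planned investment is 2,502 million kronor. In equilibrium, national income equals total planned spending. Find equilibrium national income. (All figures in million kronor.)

Y = 6100

Y = C + I = 60 + 0.58Y + 2502
Y − 0.58Y = 2562
0.42Y = 2562, so Y = 2562/0.42 = 6100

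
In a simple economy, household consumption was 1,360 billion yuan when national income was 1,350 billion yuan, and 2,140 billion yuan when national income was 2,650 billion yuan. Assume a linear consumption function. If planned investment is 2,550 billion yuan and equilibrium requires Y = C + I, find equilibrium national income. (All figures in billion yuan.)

MPC = (2140 − 1360)/(2650 − 1350) = 780/1300 = 0.6
a = 1360 − 0.6(1350) = 550
Equilibrium: Y = 550 + 0.6Y + 2550
0.4Y = 3100, so Y = 3100/0.4 = 7750

Y = 7750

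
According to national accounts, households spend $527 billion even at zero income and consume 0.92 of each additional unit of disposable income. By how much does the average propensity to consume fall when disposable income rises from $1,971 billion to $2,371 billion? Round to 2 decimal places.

ΔAPC = 0.05

At Y = 1971: C = 527 + 0.92(1971) = 2340.32, APC = 2340.32/1971 = 1.187
At Y = 2371: C = 2708.32, APC = 2708.32/2371 = 1.142
Fall in APC = 1.187 − 1.142 = 0.045 ≈ 0.05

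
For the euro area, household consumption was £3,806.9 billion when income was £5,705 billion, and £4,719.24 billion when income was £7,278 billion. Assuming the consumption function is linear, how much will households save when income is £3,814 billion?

MPC = (4719.24 − 3806.9)/(7278 − 5705) = 912.34/1573 = 0.58
a = 3806.9 − 0.58(5705) = 3806.9 − 3308.9 = 498
C = 498 + 0.58(3814) = 2710.12
S = 3814 − 2710.12 = 1103.88

S = 1103.88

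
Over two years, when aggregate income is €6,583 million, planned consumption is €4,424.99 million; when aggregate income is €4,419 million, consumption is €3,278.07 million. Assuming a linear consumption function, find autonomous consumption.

a = 936

MPC = ΔC/ΔY = (4424.99 − 3278.07)/(6583 − 4419) = 1146.92/2164 = 0.53
a = C − MPC·Y = 3278.07 − 0.53(4419) = 3278.07 − 2342.07 = 936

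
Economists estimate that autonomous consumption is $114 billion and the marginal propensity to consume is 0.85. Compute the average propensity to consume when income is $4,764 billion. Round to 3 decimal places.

APC = 0.874

C = 114 + 0.85(4764) = 4163.4
APC = C/Y = 4163.4/4764 = 0.874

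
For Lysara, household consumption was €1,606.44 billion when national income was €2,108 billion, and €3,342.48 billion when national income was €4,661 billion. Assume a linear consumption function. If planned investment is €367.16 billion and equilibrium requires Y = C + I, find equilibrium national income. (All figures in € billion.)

MPC = (3342.48 − 1606.44)/(4661 − 2108) = 1736.04/2553 = 0.68
a = 1606.44 − 0.68(2108) = 173
Equilibrium: Y = 173 + 0.68Y + 367.16
0.32Y = 540.16, so Y = 540.16/0.32 = 1688

Y = 1688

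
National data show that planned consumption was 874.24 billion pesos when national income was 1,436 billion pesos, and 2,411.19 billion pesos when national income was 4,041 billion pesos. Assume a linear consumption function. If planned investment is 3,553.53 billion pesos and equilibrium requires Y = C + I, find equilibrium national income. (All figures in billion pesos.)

MPC = (2411.19 − 874.24)/(4041 − 1436) = 1536.95/2605 = 0.59
a = 874.24 − 0.59(1436) = 27
Equilibrium: Y = 27 + 0.59Y + 3553.53
0.41Y = 3580.53, so Y = 3580.53/0.41 = 8733

Y = 8733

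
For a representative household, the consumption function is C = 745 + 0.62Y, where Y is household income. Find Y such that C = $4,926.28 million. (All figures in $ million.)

Y = 6744

745 + 0.62Y = 4926.28
0.62Y = 4181.28, so Y = 4181.28/0.62 = 6744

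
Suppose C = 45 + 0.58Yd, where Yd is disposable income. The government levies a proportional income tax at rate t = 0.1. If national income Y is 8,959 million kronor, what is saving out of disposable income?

Yd = (1 − 0.1)(8959) = 0.9(8959) = 8063.1
C = 45 + 0.58(8063.1) = 45 + 4676.598 = 4721.598
S = Yd − C = 8063.1 − 4721.598 = 3341.502

S = 3341.502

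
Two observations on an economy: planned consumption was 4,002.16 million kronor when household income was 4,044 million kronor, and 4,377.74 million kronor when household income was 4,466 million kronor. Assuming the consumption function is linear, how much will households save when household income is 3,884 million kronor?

S = 24.24

MPC = (4377.74 − 4002.16)/(4466 − 4044) = 375.58/422 = 0.89
a = 4002.16 − 0.89(4044) = 4002.16 − 3599.16 = 403
C = 403 + 0.89(3884) = 3859.76
S = 3884 − 3859.76 = 24.24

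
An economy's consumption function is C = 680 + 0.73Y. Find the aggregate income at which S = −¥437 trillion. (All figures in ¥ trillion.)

Y = 900

S = Y − C = -680 + 0.27Y
-680 + 0.27Y = -437, so 0.27Y = 243 and Y = 900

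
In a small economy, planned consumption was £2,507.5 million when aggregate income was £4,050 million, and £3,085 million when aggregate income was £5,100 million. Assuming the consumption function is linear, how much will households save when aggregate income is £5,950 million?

MPC = (3085 − 2507.5)/(5100 − 4050) = 577.5/1050 = 0.55
a = 2507.5 − 0.55(4050) = 2507.5 − 2227.5 = 280
C = 280 + 0.55(5950) = 3552.5
S = 5950 − 3552.5 = 2397.5

S = 2397.5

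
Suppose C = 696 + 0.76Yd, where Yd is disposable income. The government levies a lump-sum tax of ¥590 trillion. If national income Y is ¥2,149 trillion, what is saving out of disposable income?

Yd = Y − T = 2149 − 590 = 1559
C = 696 + 0.76(1559) = 696 + 1184.84 = 1880.84
S = Yd − C = 1559 − 1880.84 = -321.84

S = -321.84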